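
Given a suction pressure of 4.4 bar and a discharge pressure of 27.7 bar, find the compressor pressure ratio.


PR = P_high / P_low
PR = 27.7 / 4.4
PR = 6.295

6.295


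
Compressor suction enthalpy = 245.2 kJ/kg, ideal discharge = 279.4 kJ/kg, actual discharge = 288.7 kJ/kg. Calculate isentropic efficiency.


dh_ideal = 279.4 - 245.2 = 34.2 kJ/kg
dh_actual = 288.7 - 245.2 = 43.5 kJ/kg
eta_s = dh_ideal / dh_actual = 34.2 / 43.5
eta_s = 0.7862

0.7862


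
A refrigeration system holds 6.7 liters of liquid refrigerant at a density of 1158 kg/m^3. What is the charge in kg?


Charge = V * rho / 1000
Charge = 6.7 * 1158 / 1000
Charge = 7.76 kg

7.76


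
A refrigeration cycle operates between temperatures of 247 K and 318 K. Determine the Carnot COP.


dT = 318 - 247 = 71 K
COP_carnot = T_cold / dT = 247 / 71
COP_carnot = 3.479

3.479


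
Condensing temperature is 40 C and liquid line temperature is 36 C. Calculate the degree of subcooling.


Subcooling = T_cond - T_liquid
Subcooling = 40 - 36
Subcooling = 4 K

4


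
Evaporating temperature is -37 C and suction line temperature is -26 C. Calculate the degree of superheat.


Superheat = T_suction - T_evap
Superheat = -26 - (-37)
Superheat = 11 K

11


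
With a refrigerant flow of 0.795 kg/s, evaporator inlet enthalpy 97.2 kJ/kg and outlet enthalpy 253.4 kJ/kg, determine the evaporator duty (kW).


dh = 253.4 - 97.2 = 156.2 kJ/kg
Q_evap = m_dot * dh = 0.795 * 156.2
Q_evap = 124.18 kW

124.18


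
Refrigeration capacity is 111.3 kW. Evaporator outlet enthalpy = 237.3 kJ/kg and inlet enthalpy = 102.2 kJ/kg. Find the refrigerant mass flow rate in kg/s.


dh = 237.3 - 102.2 = 135.1 kJ/kg
m_dot = Q / dh = 111.3 / 135.1 = 0.8238 kg/s

0.8238


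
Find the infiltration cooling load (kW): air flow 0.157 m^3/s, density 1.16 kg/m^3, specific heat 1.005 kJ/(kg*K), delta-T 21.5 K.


Q = V_dot * rho * cp * dT
Q = 0.157 * 1.16 * 1.005 * 21.5
Q = 3.935 kW

3.935


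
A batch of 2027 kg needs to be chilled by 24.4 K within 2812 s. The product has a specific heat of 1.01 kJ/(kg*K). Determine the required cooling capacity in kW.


Q = m * cp * dT / t
Q = 2027 * 1.01 * 24.4 / 2812
Q = 17.764 kW

17.764


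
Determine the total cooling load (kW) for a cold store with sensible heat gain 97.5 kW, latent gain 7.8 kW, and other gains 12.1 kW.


Q_total = Q_s + Q_l + Q_misc
Q_total = 97.5 + 7.8 + 12.1
Q_total = 117.4 kW

117.4


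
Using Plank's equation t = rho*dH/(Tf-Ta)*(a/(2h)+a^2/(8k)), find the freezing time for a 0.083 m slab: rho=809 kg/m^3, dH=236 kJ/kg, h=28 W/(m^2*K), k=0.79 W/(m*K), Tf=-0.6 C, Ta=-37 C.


dT = -0.6 - (-37) = 36.4 K
term1 = a/(2h) = 0.083/(2*28) = 0.001482142857
term2 = a^2/(8k) = 0.083^2/(8*0.79) = 0.001090031646
t = rho*dH*1000/dT * (term1 + term2)
t = 809*236*1000/36.4 * (0.001482142857 + 0.001090031646)
t = 13491 s

13491


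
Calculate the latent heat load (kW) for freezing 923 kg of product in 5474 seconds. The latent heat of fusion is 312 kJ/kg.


Q_lat = m * h_fg / t
Q_lat = 923 * 312 / 5474
Q_lat = 52.61 kW

52.61


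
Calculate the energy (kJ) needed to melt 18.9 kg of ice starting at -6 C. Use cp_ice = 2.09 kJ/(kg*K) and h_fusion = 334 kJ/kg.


Sensible heat = cp * dT = 2.09 * 6 = 12.54 kJ/kg
Total per kg = 12.54 + 334 = 346.54 kJ/kg
Q = m * total = 18.9 * 346.54
Q = 6549.6 kJ

6549.6


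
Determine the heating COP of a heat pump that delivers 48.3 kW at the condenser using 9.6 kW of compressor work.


COP_hp = Q_cond / W
COP_hp = 48.3 / 9.6
COP_hp = 5.031

5.031


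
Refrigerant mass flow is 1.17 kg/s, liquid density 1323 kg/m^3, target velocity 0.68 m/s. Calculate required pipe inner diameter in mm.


A = m_dot / (rho * v) = 1.17 / (1323 * 0.68) = 0.001300520208 m^2
d = sqrt(4*A/pi) * 1000
d = 40.7 mm

40.7


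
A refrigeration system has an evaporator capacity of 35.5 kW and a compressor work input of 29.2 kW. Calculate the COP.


COP = Q_evap / W
COP = 35.5 / 29.2
COP = 1.216

1.216


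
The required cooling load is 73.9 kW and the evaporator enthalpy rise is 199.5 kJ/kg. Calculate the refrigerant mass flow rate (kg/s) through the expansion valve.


m_dot = Q / dh
m_dot = 73.9 / 199.5
m_dot = 0.3704 kg/s

0.3704


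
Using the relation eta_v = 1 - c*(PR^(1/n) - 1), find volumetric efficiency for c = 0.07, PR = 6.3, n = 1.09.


PR^(1/n) = 6.3^(1/1.09) = 5.41177776
eta_v = 1 - 0.07 * (5.41177776 - 1)
eta_v = 0.6912

0.6912


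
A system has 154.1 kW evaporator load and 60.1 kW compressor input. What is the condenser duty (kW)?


Q_cond = Q_evap + W
Q_cond = 154.1 + 60.1
Q_cond = 214.2 kW

214.2


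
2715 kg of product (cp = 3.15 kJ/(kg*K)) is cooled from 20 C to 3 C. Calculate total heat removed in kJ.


dT = 20 - (3) = 17 K
Q = m * cp * dT = 2715 * 3.15 * 17
Q = 145388 kJ

145388


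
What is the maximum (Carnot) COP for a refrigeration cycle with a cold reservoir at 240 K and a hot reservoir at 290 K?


dT = 290 - 240 = 50 K
COP_carnot = T_cold / dT = 240 / 50
COP_carnot = 4.8

4.8


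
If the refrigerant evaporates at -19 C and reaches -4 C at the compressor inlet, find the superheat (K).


Superheat = T_suction - T_evap
Superheat = -4 - (-19)
Superheat = 15 K

15


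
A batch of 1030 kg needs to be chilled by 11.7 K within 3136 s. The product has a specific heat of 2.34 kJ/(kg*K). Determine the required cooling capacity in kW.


Q = m * cp * dT / t
Q = 1030 * 2.34 * 11.7 / 3136
Q = 8.992 kW

8.992


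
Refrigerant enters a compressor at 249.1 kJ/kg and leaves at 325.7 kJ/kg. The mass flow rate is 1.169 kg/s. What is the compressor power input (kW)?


dh = 325.7 - 249.1 = 76.6 kJ/kg
W = m_dot * dh = 1.169 * 76.6 = 89.55 kW

89.55


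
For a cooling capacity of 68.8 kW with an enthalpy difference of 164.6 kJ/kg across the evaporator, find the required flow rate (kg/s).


m_dot = Q / dh
m_dot = 68.8 / 164.6
m_dot = 0.418 kg/s

0.418


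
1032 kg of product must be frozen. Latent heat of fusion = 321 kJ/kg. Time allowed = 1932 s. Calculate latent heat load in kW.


Q_lat = m * h_fg / t
Q_lat = 1032 * 321 / 1932
Q_lat = 171.47 kW

171.47


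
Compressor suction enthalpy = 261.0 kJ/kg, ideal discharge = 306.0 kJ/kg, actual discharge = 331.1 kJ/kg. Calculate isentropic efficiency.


dh_ideal = 306.0 - 261.0 = 45.0 kJ/kg
dh_actual = 331.1 - 261.0 = 70.1 kJ/kg
eta_s = dh_ideal / dh_actual = 45.0 / 70.1
eta_s = 0.6419

0.6419


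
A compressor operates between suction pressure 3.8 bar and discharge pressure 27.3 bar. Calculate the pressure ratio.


PR = P_high / P_low
PR = 27.3 / 3.8
PR = 7.184

7.184


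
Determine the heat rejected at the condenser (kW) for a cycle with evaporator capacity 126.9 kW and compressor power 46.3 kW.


Q_cond = Q_evap + W
Q_cond = 126.9 + 46.3
Q_cond = 173.2 kW

173.2


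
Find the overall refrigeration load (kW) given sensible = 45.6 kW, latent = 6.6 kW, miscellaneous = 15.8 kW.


Q_total = Q_s + Q_l + Q_misc
Q_total = 45.6 + 6.6 + 15.8
Q_total = 68.0 kW

68.0


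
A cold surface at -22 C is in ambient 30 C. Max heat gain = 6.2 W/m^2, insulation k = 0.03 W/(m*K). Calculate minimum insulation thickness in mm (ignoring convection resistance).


dT = 30 - (-22) = 52 K
thickness = k * dT / q_max * 1000
thickness = 0.03 * 52 / 6.2 * 1000
thickness = 251.6 mm

251.6


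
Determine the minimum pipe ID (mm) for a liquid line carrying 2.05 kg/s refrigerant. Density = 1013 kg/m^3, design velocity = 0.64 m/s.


A = m_dot / (rho * v) = 2.05 / (1013 * 0.64) = 0.003162018756 m^2
d = sqrt(4*A/pi) * 1000
d = 63.5 mm

63.5


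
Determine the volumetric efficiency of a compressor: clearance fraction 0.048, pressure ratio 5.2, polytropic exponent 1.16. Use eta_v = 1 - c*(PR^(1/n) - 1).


PR^(1/n) = 5.2^(1/1.16) = 4.14232588
eta_v = 1 - 0.048 * (4.14232588 - 1)
eta_v = 0.8492

0.8492


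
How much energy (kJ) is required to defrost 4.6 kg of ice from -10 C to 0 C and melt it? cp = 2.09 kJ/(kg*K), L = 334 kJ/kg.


Sensible heat = cp * dT = 2.09 * 10 = 20.9 kJ/kg
Total per kg = 20.9 + 334 = 354.9 kJ/kg
Q = m * total = 4.6 * 354.9
Q = 1632.5 kJ

1632.5


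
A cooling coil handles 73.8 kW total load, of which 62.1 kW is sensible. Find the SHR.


SHR = Q_sensible / Q_total
SHR = 62.1 / 73.8
SHR = 0.841

0.841


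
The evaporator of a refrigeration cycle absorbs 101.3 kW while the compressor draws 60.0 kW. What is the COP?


COP = Q_evap / W
COP = 101.3 / 60.0
COP = 1.688

1.688


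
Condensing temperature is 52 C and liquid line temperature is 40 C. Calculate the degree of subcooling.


Subcooling = T_cond - T_liquid
Subcooling = 52 - 40
Subcooling = 12 K

12


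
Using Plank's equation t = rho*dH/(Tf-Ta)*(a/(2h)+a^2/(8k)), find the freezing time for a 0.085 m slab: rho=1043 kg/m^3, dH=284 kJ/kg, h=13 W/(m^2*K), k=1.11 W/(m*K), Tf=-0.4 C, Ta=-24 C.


dT = -0.4 - (-24) = 23.6 K
term1 = a/(2h) = 0.085/(2*13) = 0.003269230769
term2 = a^2/(8k) = 0.085^2/(8*1.11) = 0.0008136261261
t = rho*dH*1000/dT * (term1 + term2)
t = 1043*284*1000/23.6 * (0.003269230769 + 0.0008136261261)
t = 51245 s

51245


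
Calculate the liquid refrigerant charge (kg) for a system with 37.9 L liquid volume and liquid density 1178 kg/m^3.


Charge = V * rho / 1000
Charge = 37.9 * 1178 / 1000
Charge = 44.65 kg

44.65


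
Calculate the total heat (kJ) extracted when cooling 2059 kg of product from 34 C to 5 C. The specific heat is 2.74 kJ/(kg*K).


dT = 34 - (5) = 29 K
Q = m * cp * dT = 2059 * 2.74 * 29
Q = 163608 kJ

163608


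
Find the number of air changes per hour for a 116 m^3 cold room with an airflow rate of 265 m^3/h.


ACH = flow / volume
ACH = 265 / 116
ACH = 2.284

2.284


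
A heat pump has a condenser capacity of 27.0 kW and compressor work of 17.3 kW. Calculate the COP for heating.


COP_hp = Q_cond / W
COP_hp = 27.0 / 17.3
COP_hp = 1.561

1.561


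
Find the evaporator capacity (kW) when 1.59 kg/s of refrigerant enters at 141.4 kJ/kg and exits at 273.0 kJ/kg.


dh = 273.0 - 141.4 = 131.6 kJ/kg
Q_evap = m_dot * dh = 1.59 * 131.6
Q_evap = 209.24 kW

209.24


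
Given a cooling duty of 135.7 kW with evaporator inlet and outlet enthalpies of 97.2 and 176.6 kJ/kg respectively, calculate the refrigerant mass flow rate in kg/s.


dh = 176.6 - 97.2 = 79.4 kJ/kg
m_dot = Q / dh = 135.7 / 79.4 = 1.7091 kg/s

1.7091


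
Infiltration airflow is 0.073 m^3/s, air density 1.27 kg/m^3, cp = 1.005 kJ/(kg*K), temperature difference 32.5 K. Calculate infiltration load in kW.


Q = V_dot * rho * cp * dT
Q = 0.073 * 1.27 * 1.005 * 32.5
Q = 3.028 kW

3.028


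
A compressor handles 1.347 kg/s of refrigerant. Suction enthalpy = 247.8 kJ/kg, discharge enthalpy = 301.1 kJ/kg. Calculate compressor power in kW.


dh = 301.1 - 247.8 = 53.3 kJ/kg
W = m_dot * dh = 1.347 * 53.3 = 71.8 kW

71.8


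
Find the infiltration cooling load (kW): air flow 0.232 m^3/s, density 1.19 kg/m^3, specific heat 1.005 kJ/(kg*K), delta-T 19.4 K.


Q = V_dot * rho * cp * dT
Q = 0.232 * 1.19 * 1.005 * 19.4
Q = 5.383 kW

5.383


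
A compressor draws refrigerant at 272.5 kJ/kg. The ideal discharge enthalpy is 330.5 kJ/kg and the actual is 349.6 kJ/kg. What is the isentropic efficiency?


dh_ideal = 330.5 - 272.5 = 58.0 kJ/kg
dh_actual = 349.6 - 272.5 = 77.1 kJ/kg
eta_s = dh_ideal / dh_actual = 58.0 / 77.1
eta_s = 0.7523

0.7523


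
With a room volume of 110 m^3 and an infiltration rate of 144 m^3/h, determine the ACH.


ACH = flow / volume
ACH = 144 / 110
ACH = 1.309

1.309


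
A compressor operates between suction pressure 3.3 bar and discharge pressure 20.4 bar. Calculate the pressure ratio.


PR = P_high / P_low
PR = 20.4 / 3.3
PR = 6.182

6.182


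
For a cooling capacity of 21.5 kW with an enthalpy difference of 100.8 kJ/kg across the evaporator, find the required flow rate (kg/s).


m_dot = Q / dh
m_dot = 21.5 / 100.8
m_dot = 0.2133 kg/s

0.2133


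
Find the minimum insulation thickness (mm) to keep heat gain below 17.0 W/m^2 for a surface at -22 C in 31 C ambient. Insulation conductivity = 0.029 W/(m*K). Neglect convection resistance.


dT = 31 - (-22) = 53 K
thickness = k * dT / q_max * 1000
thickness = 0.029 * 53 / 17.0 * 1000
thickness = 90.4 mm

90.4


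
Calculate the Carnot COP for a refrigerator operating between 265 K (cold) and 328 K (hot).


dT = 328 - 265 = 63 K
COP_carnot = T_cold / dT = 265 / 63
COP_carnot = 4.206

4.206


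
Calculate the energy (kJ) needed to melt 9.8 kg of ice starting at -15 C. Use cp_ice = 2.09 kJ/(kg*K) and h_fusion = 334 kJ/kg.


Sensible heat = cp * dT = 2.09 * 15 = 31.35 kJ/kg
Total per kg = 31.35 + 334 = 365.35 kJ/kg
Q = m * total = 9.8 * 365.35
Q = 3580.4 kJ

3580.4


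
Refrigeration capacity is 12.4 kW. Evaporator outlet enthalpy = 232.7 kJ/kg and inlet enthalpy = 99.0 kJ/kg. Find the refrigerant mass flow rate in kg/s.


dh = 232.7 - 99.0 = 133.7 kJ/kg
m_dot = Q / dh = 12.4 / 133.7 = 0.0927 kg/s

0.0927


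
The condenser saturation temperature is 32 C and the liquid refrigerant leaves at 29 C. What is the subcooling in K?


Subcooling = T_cond - T_liquid
Subcooling = 32 - 29
Subcooling = 3 K

3


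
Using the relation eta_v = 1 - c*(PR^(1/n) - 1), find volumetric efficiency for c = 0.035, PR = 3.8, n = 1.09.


PR^(1/n) = 3.8^(1/1.09) = 3.40338873
eta_v = 1 - 0.035 * (3.40338873 - 1)
eta_v = 0.9159

0.9159


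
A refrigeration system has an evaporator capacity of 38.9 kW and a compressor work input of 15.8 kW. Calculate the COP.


COP = Q_evap / W
COP = 38.9 / 15.8
COP = 2.462

2.462


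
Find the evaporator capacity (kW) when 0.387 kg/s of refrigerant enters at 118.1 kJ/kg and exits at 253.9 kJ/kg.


dh = 253.9 - 118.1 = 135.8 kJ/kg
Q_evap = m_dot * dh = 0.387 * 135.8
Q_evap = 52.55 kW

52.55


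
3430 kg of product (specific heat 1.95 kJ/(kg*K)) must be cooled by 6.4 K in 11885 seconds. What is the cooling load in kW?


Q = m * cp * dT / t
Q = 3430 * 1.95 * 6.4 / 11885
Q = 3.602 kW

3.602


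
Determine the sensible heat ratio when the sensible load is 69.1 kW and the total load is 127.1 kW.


SHR = Q_sensible / Q_total
SHR = 69.1 / 127.1
SHR = 0.544

0.544


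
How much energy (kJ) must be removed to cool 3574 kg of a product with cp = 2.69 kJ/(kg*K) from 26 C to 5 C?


dT = 26 - (5) = 21 K
Q = m * cp * dT = 3574 * 2.69 * 21
Q = 201895 kJ

201895


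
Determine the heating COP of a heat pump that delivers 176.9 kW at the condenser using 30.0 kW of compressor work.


COP_hp = Q_cond / W
COP_hp = 176.9 / 30.0
COP_hp = 5.897

5.897


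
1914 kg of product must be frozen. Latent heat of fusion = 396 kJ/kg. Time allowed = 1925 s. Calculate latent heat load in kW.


Q_lat = m * h_fg / t
Q_lat = 1914 * 396 / 1925
Q_lat = 393.74 kW

393.74


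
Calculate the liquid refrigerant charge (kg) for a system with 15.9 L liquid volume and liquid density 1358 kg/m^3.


Charge = V * rho / 1000
Charge = 15.9 * 1358 / 1000
Charge = 21.59 kg

21.59


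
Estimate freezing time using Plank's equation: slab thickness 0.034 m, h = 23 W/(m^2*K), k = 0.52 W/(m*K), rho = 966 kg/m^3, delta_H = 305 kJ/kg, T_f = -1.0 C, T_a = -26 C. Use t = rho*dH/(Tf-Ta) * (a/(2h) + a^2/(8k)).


dT = -1.0 - (-26) = 25.0 K
term1 = a/(2h) = 0.034/(2*23) = 0.0007391304348
term2 = a^2/(8k) = 0.034^2/(8*0.52) = 0.0002778846154
t = rho*dH*1000/dT * (term1 + term2)
t = 966*305*1000/25.0 * (0.0007391304348 + 0.0002778846154)
t = 11986 s

11986


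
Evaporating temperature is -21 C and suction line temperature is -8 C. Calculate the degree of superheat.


Superheat = T_suction - T_evap
Superheat = -8 - (-21)
Superheat = 13 K

13


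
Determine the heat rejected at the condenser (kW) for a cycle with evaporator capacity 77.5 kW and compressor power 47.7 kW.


Q_cond = Q_evap + W
Q_cond = 77.5 + 47.7
Q_cond = 125.2 kW

125.2


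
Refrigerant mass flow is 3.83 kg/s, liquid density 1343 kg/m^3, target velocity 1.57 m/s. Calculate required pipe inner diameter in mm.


A = m_dot / (rho * v) = 3.83 / (1343 * 1.57) = 0.001816448582 m^2
d = sqrt(4*A/pi) * 1000
d = 48.1 mm

48.1


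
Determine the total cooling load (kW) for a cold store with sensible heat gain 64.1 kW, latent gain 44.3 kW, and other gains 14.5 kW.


Q_total = Q_s + Q_l + Q_misc
Q_total = 64.1 + 44.3 + 14.5
Q_total = 122.9 kW

122.9


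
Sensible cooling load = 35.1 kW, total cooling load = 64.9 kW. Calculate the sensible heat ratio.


SHR = Q_sensible / Q_total
SHR = 35.1 / 64.9
SHR = 0.541

0.541


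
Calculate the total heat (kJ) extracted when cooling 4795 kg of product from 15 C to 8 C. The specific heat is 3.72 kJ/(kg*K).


dT = 15 - (8) = 7 K
Q = m * cp * dT = 4795 * 3.72 * 7
Q = 124862 kJ

124862


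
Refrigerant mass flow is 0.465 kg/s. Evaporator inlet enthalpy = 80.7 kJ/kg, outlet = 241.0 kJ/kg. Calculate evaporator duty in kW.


dh = 241.0 - 80.7 = 160.3 kJ/kg
Q_evap = m_dot * dh = 0.465 * 160.3
Q_evap = 74.54 kW

74.54


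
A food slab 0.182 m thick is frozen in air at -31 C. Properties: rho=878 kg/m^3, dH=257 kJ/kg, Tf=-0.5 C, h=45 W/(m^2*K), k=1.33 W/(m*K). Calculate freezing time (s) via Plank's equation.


dT = -0.5 - (-31) = 30.5 K
term1 = a/(2h) = 0.182/(2*45) = 0.002022222222
term2 = a^2/(8k) = 0.182^2/(8*1.33) = 0.003113157895
t = rho*dH*1000/dT * (term1 + term2)
t = 878*257*1000/30.5 * (0.002022222222 + 0.003113157895)
t = 37993 s

37993


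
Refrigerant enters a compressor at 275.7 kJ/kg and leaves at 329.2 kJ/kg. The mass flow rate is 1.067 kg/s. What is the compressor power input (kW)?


dh = 329.2 - 275.7 = 53.5 kJ/kg
W = m_dot * dh = 1.067 * 53.5 = 57.08 kW

57.08


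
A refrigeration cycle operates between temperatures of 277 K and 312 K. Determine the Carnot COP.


dT = 312 - 277 = 35 K
COP_carnot = T_cold / dT = 277 / 35
COP_carnot = 7.914

7.914


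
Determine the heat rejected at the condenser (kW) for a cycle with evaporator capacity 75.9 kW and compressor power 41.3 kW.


Q_cond = Q_evap + W
Q_cond = 75.9 + 41.3
Q_cond = 117.2 kW

117.2


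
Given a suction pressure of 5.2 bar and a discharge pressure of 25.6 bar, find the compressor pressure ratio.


PR = P_high / P_low
PR = 25.6 / 5.2
PR = 4.923

4.923


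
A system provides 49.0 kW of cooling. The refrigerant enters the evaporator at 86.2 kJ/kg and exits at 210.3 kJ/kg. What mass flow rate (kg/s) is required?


dh = 210.3 - 86.2 = 124.1 kJ/kg
m_dot = Q / dh = 49.0 / 124.1 = 0.3948 kg/s

0.3948


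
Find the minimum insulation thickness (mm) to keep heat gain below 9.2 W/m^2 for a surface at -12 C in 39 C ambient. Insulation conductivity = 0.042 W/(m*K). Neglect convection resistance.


dT = 39 - (-12) = 51 K
thickness = k * dT / q_max * 1000
thickness = 0.042 * 51 / 9.2 * 1000
thickness = 232.8 mm

232.8


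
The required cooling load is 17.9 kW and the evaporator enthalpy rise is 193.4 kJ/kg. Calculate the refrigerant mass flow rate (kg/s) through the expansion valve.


m_dot = Q / dh
m_dot = 17.9 / 193.4
m_dot = 0.0926 kg/s

0.0926


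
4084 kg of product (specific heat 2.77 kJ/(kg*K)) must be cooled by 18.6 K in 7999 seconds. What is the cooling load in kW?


Q = m * cp * dT / t
Q = 4084 * 2.77 * 18.6 / 7999
Q = 26.305 kW

26.305


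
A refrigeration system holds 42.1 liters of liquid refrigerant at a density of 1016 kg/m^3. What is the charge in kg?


Charge = V * rho / 1000
Charge = 42.1 * 1016 / 1000
Charge = 42.77 kg

42.77


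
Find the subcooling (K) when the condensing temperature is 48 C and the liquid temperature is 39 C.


Subcooling = T_cond - T_liquid
Subcooling = 48 - 39
Subcooling = 9 K

9


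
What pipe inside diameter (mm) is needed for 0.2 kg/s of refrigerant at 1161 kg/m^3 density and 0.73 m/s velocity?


A = m_dot / (rho * v) = 0.2 / (1161 * 0.73) = 0.0002359798473 m^2
d = sqrt(4*A/pi) * 1000
d = 17.3 mm

17.3


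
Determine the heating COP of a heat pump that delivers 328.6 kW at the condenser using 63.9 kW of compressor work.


COP_hp = Q_cond / W
COP_hp = 328.6 / 63.9
COP_hp = 5.142

5.142


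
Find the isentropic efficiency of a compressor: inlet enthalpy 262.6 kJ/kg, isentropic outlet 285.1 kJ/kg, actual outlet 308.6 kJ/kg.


dh_ideal = 285.1 - 262.6 = 22.5 kJ/kg
dh_actual = 308.6 - 262.6 = 46.0 kJ/kg
eta_s = dh_ideal / dh_actual = 22.5 / 46.0
eta_s = 0.4891

0.4891


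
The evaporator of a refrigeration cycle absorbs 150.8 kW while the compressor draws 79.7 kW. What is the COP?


COP = Q_evap / W
COP = 150.8 / 79.7
COP = 1.892

1.892


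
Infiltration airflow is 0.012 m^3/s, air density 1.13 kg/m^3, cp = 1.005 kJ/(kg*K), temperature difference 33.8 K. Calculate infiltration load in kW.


Q = V_dot * rho * cp * dT
Q = 0.012 * 1.13 * 1.005 * 33.8
Q = 0.461 kW

0.461


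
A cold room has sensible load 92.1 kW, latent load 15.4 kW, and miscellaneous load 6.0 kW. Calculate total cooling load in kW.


Q_total = Q_s + Q_l + Q_misc
Q_total = 92.1 + 15.4 + 6.0
Q_total = 113.5 kW

113.5


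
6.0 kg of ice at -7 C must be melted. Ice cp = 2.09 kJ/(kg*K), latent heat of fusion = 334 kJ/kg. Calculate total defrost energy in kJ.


Sensible heat = cp * dT = 2.09 * 7 = 14.63 kJ/kg
Total per kg = 14.63 + 334 = 348.63 kJ/kg
Q = m * total = 6.0 * 348.63
Q = 2091.8 kJ

2091.8


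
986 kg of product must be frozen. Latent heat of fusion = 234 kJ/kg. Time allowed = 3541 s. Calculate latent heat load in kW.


Q_lat = m * h_fg / t
Q_lat = 986 * 234 / 3541
Q_lat = 65.16 kW

65.16


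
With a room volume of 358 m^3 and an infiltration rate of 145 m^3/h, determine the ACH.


ACH = flow / volume
ACH = 145 / 358
ACH = 0.405

0.405


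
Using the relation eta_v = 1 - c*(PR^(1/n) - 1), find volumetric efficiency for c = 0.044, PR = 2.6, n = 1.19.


PR^(1/n) = 2.6^(1/1.19) = 2.23211774
eta_v = 1 - 0.044 * (2.23211774 - 1)
eta_v = 0.9458

0.9458


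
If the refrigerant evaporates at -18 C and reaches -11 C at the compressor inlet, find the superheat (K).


Superheat = T_suction - T_evap
Superheat = -11 - (-18)
Superheat = 7 K

7


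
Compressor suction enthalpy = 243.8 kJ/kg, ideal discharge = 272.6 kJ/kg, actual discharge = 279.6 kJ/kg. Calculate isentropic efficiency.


dh_ideal = 272.6 - 243.8 = 28.8 kJ/kg
dh_actual = 279.6 - 243.8 = 35.8 kJ/kg
eta_s = dh_ideal / dh_actual = 28.8 / 35.8
eta_s = 0.8045

0.8045


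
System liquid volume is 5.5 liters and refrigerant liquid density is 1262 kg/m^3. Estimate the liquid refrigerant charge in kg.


Charge = V * rho / 1000
Charge = 5.5 * 1262 / 1000
Charge = 6.94 kg

6.94


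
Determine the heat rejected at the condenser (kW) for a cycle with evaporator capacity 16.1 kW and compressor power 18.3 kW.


Q_cond = Q_evap + W
Q_cond = 16.1 + 18.3
Q_cond = 34.4 kW

34.4


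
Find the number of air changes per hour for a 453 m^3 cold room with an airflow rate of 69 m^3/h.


ACH = flow / volume
ACH = 69 / 453
ACH = 0.152

0.152


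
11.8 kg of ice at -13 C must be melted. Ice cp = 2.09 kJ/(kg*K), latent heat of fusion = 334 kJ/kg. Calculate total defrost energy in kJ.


Sensible heat = cp * dT = 2.09 * 13 = 27.17 kJ/kg
Total per kg = 27.17 + 334 = 361.17 kJ/kg
Q = m * total = 11.8 * 361.17
Q = 4261.8 kJ

4261.8


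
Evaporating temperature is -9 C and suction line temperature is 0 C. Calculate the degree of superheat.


Superheat = T_suction - T_evap
Superheat = 0 - (-9)
Superheat = 9 K

9


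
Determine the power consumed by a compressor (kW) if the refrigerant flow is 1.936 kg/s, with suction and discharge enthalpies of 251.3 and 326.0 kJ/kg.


dh = 326.0 - 251.3 = 74.7 kJ/kg
W = m_dot * dh = 1.936 * 74.7 = 144.62 kW

144.62


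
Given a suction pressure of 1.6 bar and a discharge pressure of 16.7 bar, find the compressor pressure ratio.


PR = P_high / P_low
PR = 16.7 / 1.6
PR = 10.438

10.438


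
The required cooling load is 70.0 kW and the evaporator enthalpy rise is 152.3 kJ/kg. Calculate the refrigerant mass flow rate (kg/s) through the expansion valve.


m_dot = Q / dh
m_dot = 70.0 / 152.3
m_dot = 0.4596 kg/s

0.4596


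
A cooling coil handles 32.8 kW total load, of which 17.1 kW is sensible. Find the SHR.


SHR = Q_sensible / Q_total
SHR = 17.1 / 32.8
SHR = 0.521

0.521


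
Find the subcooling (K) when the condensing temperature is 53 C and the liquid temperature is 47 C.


Subcooling = T_cond - T_liquid
Subcooling = 53 - 47
Subcooling = 6 K

6


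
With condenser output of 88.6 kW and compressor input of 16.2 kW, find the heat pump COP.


COP_hp = Q_cond / W
COP_hp = 88.6 / 16.2
COP_hp = 5.469

5.469


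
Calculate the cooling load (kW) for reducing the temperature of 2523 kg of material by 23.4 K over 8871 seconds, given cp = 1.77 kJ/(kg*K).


Q = m * cp * dT / t
Q = 2523 * 1.77 * 23.4 / 8871
Q = 11.78 kW

11.78


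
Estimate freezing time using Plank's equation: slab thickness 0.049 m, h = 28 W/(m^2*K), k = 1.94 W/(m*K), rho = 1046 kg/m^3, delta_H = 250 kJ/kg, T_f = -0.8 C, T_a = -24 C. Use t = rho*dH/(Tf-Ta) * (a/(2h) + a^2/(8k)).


dT = -0.8 - (-24) = 23.2 K
term1 = a/(2h) = 0.049/(2*28) = 0.000875
term2 = a^2/(8k) = 0.049^2/(8*1.94) = 0.0001547036082
t = rho*dH*1000/dT * (term1 + term2)
t = 1046*250*1000/23.2 * (0.000875 + 0.0001547036082)
t = 11606 s

11606


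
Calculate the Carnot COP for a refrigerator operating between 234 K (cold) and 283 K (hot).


dT = 283 - 234 = 49 K
COP_carnot = T_cold / dT = 234 / 49
COP_carnot = 4.776

4.776


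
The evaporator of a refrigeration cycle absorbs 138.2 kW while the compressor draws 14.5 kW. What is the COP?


COP = Q_evap / W
COP = 138.2 / 14.5
COP = 9.531

9.531


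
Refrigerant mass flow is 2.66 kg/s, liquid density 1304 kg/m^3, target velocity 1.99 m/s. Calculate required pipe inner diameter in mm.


A = m_dot / (rho * v) = 2.66 / (1304 * 1.99) = 0.00102506397 m^2
d = sqrt(4*A/pi) * 1000
d = 36.1 mm

36.1


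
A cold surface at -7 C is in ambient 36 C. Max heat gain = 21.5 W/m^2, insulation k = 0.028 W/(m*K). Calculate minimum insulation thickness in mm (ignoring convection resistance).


dT = 36 - (-7) = 43 K
thickness = k * dT / q_max * 1000
thickness = 0.028 * 43 / 21.5 * 1000
thickness = 56.0 mm

56.0


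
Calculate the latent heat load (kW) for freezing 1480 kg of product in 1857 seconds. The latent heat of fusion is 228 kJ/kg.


Q_lat = m * h_fg / t
Q_lat = 1480 * 228 / 1857
Q_lat = 181.71 kW

181.71


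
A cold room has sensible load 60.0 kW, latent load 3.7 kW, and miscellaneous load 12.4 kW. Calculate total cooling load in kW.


Q_total = Q_s + Q_l + Q_misc
Q_total = 60.0 + 3.7 + 12.4
Q_total = 76.1 kW

76.1


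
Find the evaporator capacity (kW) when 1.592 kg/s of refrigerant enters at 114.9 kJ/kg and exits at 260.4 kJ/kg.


dh = 260.4 - 114.9 = 145.5 kJ/kg
Q_evap = m_dot * dh = 1.592 * 145.5
Q_evap = 231.64 kW

231.64


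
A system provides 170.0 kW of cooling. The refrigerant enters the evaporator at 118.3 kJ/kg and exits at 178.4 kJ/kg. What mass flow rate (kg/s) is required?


dh = 178.4 - 118.3 = 60.1 kJ/kg
m_dot = Q / dh = 170.0 / 60.1 = 2.8286 kg/s

2.8286


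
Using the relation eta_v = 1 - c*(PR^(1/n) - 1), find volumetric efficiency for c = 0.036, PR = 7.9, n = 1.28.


PR^(1/n) = 7.9^(1/1.28) = 5.0265634
eta_v = 1 - 0.036 * (5.0265634 - 1)
eta_v = 0.855

0.855


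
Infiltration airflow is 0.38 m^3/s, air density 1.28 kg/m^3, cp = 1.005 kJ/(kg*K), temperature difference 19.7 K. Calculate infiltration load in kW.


Q = V_dot * rho * cp * dT
Q = 0.38 * 1.28 * 1.005 * 19.7
Q = 9.63 kW

9.63


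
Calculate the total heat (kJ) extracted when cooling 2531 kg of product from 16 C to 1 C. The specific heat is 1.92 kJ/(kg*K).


dT = 16 - (1) = 15 K
Q = m * cp * dT = 2531 * 1.92 * 15
Q = 72893 kJ

72893


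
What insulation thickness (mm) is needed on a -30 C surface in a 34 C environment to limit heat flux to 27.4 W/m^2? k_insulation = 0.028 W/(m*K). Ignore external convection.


dT = 34 - (-30) = 64 K
thickness = k * dT / q_max * 1000
thickness = 0.028 * 64 / 27.4 * 1000
thickness = 65.4 mm

65.4


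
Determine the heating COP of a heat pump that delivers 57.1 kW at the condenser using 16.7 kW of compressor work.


COP_hp = Q_cond / W
COP_hp = 57.1 / 16.7
COP_hp = 3.419

3.419


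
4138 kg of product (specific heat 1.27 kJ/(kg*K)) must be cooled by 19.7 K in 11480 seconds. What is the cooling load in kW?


Q = m * cp * dT / t
Q = 4138 * 1.27 * 19.7 / 11480
Q = 9.018 kW

9.018


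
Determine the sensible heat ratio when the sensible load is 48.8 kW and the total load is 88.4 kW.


SHR = Q_sensible / Q_total
SHR = 48.8 / 88.4
SHR = 0.552

0.552


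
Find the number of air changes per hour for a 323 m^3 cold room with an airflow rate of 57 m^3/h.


ACH = flow / volume
ACH = 57 / 323
ACH = 0.176

0.176


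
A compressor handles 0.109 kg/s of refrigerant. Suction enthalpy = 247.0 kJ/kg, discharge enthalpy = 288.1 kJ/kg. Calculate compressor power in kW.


dh = 288.1 - 247.0 = 41.1 kJ/kg
W = m_dot * dh = 0.109 * 41.1 = 4.48 kW

4.48


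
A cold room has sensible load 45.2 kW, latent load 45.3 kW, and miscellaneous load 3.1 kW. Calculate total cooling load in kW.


Q_total = Q_s + Q_l + Q_misc
Q_total = 45.2 + 45.3 + 3.1
Q_total = 93.6 kW

93.6


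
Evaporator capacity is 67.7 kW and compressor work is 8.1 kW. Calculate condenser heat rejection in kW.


Q_cond = Q_evap + W
Q_cond = 67.7 + 8.1
Q_cond = 75.8 kW

75.8


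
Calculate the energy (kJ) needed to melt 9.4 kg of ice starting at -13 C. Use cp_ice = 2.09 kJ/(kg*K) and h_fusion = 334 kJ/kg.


Sensible heat = cp * dT = 2.09 * 13 = 27.17 kJ/kg
Total per kg = 27.17 + 334 = 361.17 kJ/kg
Q = m * total = 9.4 * 361.17
Q = 3395.0 kJ

3395.0


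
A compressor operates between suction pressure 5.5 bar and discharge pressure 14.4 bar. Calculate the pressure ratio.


PR = P_high / P_low
PR = 14.4 / 5.5
PR = 2.618

2.618


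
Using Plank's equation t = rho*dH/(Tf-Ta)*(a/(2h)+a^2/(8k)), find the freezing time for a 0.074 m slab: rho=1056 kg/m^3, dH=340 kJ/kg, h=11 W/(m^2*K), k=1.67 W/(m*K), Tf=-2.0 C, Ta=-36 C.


dT = -2.0 - (-36) = 34.0 K
term1 = a/(2h) = 0.074/(2*11) = 0.003363636364
term2 = a^2/(8k) = 0.074^2/(8*1.67) = 0.0004098802395
t = rho*dH*1000/dT * (term1 + term2)
t = 1056*340*1000/34.0 * (0.003363636364 + 0.0004098802395)
t = 39848 s

39848


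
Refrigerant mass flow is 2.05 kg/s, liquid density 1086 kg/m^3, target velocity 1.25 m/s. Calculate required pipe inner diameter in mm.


A = m_dot / (rho * v) = 2.05 / (1086 * 1.25) = 0.001510128913 m^2
d = sqrt(4*A/pi) * 1000
d = 43.8 mm

43.8


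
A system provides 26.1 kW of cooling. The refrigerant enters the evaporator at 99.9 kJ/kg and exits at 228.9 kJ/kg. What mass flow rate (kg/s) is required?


dh = 228.9 - 99.9 = 129.0 kJ/kg
m_dot = Q / dh = 26.1 / 129.0 = 0.2023 kg/s

0.2023


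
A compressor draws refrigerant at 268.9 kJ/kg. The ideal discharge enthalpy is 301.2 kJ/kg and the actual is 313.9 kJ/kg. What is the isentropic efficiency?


dh_ideal = 301.2 - 268.9 = 32.3 kJ/kg
dh_actual = 313.9 - 268.9 = 45.0 kJ/kg
eta_s = dh_ideal / dh_actual = 32.3 / 45.0
eta_s = 0.7178

0.7178


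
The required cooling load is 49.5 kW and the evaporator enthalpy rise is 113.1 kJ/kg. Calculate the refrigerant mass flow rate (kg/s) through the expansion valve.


m_dot = Q / dh
m_dot = 49.5 / 113.1
m_dot = 0.4377 kg/s

0.4377


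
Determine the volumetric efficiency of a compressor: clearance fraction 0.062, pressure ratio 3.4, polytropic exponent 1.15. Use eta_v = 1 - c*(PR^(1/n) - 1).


PR^(1/n) = 3.4^(1/1.15) = 2.89838171
eta_v = 1 - 0.062 * (2.89838171 - 1)
eta_v = 0.8823

0.8823


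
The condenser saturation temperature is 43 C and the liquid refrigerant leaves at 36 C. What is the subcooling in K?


Subcooling = T_cond - T_liquid
Subcooling = 43 - 36
Subcooling = 7 K

7


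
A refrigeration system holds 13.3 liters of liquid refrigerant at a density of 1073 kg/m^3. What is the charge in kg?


Charge = V * rho / 1000
Charge = 13.3 * 1073 / 1000
Charge = 14.27 kg

14.27


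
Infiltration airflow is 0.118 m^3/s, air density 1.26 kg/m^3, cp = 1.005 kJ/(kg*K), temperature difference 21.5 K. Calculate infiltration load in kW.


Q = V_dot * rho * cp * dT
Q = 0.118 * 1.26 * 1.005 * 21.5
Q = 3.213 kW

3.213


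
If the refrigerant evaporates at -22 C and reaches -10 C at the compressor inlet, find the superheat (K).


Superheat = T_suction - T_evap
Superheat = -10 - (-22)
Superheat = 12 K

12


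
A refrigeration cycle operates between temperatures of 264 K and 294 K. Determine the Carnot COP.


dT = 294 - 264 = 30 K
COP_carnot = T_cold / dT = 264 / 30
COP_carnot = 8.8

8.8


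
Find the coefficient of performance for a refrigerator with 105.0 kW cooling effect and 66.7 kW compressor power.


COP = Q_evap / W
COP = 105.0 / 66.7
COP = 1.574

1.574


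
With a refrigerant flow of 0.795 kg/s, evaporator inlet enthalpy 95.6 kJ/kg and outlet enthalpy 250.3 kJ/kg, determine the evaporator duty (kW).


dh = 250.3 - 95.6 = 154.7 kJ/kg
Q_evap = m_dot * dh = 0.795 * 154.7
Q_evap = 122.99 kW

122.99


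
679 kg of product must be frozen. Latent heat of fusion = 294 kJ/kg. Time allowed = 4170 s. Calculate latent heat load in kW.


Q_lat = m * h_fg / t
Q_lat = 679 * 294 / 4170
Q_lat = 47.87 kW

47.87


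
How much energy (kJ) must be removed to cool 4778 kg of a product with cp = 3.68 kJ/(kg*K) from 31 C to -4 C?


dT = 31 - (-4) = 35 K
Q = m * cp * dT = 4778 * 3.68 * 35
Q = 615406 kJ

615406


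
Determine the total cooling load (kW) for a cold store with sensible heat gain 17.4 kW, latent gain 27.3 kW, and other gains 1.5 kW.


Q_total = Q_s + Q_l + Q_misc
Q_total = 17.4 + 27.3 + 1.5
Q_total = 46.2 kW

46.2


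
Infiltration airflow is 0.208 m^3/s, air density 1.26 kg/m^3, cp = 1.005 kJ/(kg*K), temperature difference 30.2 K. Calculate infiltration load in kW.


Q = V_dot * rho * cp * dT
Q = 0.208 * 1.26 * 1.005 * 30.2
Q = 7.954 kW

7.954


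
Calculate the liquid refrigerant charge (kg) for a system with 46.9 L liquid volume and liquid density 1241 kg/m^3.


Charge = V * rho / 1000
Charge = 46.9 * 1241 / 1000
Charge = 58.2 kg

58.2


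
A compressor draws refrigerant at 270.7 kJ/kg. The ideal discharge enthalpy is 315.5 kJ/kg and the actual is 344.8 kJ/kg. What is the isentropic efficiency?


dh_ideal = 315.5 - 270.7 = 44.8 kJ/kg
dh_actual = 344.8 - 270.7 = 74.1 kJ/kg
eta_s = dh_ideal / dh_actual = 44.8 / 74.1
eta_s = 0.6046

0.6046


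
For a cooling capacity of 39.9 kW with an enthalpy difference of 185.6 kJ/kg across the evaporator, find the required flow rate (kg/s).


m_dot = Q / dh
m_dot = 39.9 / 185.6
m_dot = 0.215 kg/s

0.215


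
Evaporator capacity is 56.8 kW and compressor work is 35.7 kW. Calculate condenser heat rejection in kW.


Q_cond = Q_evap + W
Q_cond = 56.8 + 35.7
Q_cond = 92.5 kW

92.5


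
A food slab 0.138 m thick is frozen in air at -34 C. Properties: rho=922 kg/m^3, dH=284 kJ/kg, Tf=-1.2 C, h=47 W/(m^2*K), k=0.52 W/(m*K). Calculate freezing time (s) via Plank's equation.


dT = -1.2 - (-34) = 32.8 K
term1 = a/(2h) = 0.138/(2*47) = 0.001468085106
term2 = a^2/(8k) = 0.138^2/(8*0.52) = 0.004577884615
t = rho*dH*1000/dT * (term1 + term2)
t = 922*284*1000/32.8 * (0.001468085106 + 0.004577884615)
t = 48266 s

48266


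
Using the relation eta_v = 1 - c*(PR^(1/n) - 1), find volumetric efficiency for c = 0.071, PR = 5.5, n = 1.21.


PR^(1/n) = 5.5^(1/1.21) = 4.09138163
eta_v = 1 - 0.071 * (4.09138163 - 1)
eta_v = 0.7805

0.7805


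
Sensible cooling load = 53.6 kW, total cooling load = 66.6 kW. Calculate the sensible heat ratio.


SHR = Q_sensible / Q_total
SHR = 53.6 / 66.6
SHR = 0.805

0.805


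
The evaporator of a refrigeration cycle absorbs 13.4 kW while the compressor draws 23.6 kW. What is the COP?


COP = Q_evap / W
COP = 13.4 / 23.6
COP = 0.568

0.568


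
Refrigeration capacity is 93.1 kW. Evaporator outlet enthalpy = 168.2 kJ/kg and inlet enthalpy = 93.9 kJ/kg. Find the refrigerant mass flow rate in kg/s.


dh = 168.2 - 93.9 = 74.3 kJ/kg
m_dot = Q / dh = 93.1 / 74.3 = 1.253 kg/s

1.253


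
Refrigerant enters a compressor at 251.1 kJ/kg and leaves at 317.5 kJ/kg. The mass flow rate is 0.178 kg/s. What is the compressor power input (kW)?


dh = 317.5 - 251.1 = 66.4 kJ/kg
W = m_dot * dh = 0.178 * 66.4 = 11.82 kW

11.82


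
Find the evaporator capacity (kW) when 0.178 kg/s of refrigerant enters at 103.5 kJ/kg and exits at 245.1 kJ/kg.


dh = 245.1 - 103.5 = 141.6 kJ/kg
Q_evap = m_dot * dh = 0.178 * 141.6
Q_evap = 25.2 kW

25.2


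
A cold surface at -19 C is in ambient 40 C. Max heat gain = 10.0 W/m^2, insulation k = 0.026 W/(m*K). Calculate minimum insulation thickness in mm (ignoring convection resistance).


dT = 40 - (-19) = 59 K
thickness = k * dT / q_max * 1000
thickness = 0.026 * 59 / 10.0 * 1000
thickness = 153.4 mm

153.4


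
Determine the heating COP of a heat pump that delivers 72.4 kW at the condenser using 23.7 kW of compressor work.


COP_hp = Q_cond / W
COP_hp = 72.4 / 23.7
COP_hp = 3.055

3.055


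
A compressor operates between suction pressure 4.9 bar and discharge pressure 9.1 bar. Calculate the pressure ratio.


PR = P_high / P_low
PR = 9.1 / 4.9
PR = 1.857

1.857


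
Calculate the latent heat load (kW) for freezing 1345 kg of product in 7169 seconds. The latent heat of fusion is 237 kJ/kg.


Q_lat = m * h_fg / t
Q_lat = 1345 * 237 / 7169
Q_lat = 44.46 kW

44.46


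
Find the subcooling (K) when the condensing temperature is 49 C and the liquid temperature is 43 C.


Subcooling = T_cond - T_liquid
Subcooling = 49 - 43
Subcooling = 6 K

6


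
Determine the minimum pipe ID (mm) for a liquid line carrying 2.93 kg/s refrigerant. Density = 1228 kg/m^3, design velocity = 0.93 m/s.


A = m_dot / (rho * v) = 2.93 / (1228 * 0.93) = 0.002565584393 m^2
d = sqrt(4*A/pi) * 1000
d = 57.2 mm

57.2


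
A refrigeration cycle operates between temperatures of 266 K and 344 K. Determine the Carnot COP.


dT = 344 - 266 = 78 K
COP_carnot = T_cold / dT = 266 / 78
COP_carnot = 3.41

3.41


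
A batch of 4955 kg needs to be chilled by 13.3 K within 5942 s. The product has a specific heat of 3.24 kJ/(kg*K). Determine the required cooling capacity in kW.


Q = m * cp * dT / t
Q = 4955 * 3.24 * 13.3 / 5942
Q = 35.934 kW

35.934


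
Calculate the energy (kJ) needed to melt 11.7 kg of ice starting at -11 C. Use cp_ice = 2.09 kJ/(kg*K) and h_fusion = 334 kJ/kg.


Sensible heat = cp * dT = 2.09 * 11 = 22.99 kJ/kg
Total per kg = 22.99 + 334 = 356.99 kJ/kg
Q = m * total = 11.7 * 356.99
Q = 4176.8 kJ

4176.8


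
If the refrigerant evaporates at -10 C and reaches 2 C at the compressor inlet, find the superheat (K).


Superheat = T_suction - T_evap
Superheat = 2 - (-10)
Superheat = 12 K

12


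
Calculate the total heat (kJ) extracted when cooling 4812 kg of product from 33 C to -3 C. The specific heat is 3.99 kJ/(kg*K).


dT = 33 - (-3) = 36 K
Q = m * cp * dT = 4812 * 3.99 * 36
Q = 691196 kJ

691196


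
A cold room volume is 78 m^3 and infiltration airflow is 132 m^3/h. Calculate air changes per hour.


ACH = flow / volume
ACH = 132 / 78
ACH = 1.692

1.692


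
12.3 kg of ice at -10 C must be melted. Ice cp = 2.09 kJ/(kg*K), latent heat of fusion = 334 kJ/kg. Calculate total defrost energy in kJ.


Sensible heat = cp * dT = 2.09 * 10 = 20.9 kJ/kg
Total per kg = 20.9 + 334 = 354.9 kJ/kg
Q = m * total = 12.3 * 354.9
Q = 4365.3 kJ

4365.3
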